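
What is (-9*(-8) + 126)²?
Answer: 39204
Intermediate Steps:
(-9*(-8) + 126)² = (72 + 126)² = 198² = 39204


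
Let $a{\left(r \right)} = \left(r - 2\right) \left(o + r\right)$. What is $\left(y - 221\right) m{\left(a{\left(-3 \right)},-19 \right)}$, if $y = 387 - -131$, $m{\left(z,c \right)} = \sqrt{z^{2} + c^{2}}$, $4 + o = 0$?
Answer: $297 \sqrt{1586} \approx 11828.0$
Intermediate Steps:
$o = -4$ ($o = -4 + 0 = -4$)
$a{\left(r \right)} = \left(-4 + r\right) \left(-2 + r\right)$ ($a{\left(r \right)} = \left(r - 2\right) \left(-4 + r\right) = \left(-2 + r\right) \left(-4 + r\right) = \left(-4 + r\right) \left(-2 + r\right)$)
$m{\left(z,c \right)} = \sqrt{c^{2} + z^{2}}$
$y = 518$ ($y = 387 + 131 = 518$)
$\left(y - 221\right) m{\left(a{\left(-3 \right)},-19 \right)} = \left(518 - 221\right) \sqrt{\left(-19\right)^{2} + \left(8 + \left(-3\right)^{2} - -18\right)^{2}} = 297 \sqrt{361 + \left(8 + 9 + 18\right)^{2}} = 297 \sqrt{361 + 35^{2}} = 297 \sqrt{361 + 1225} = 297 \sqrt{1586}$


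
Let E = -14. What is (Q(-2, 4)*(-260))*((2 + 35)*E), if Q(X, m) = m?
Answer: 538720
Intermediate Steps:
(Q(-2, 4)*(-260))*((2 + 35)*E) = (4*(-260))*((2 + 35)*(-14)) = -38480*(-14) = -1040*(-518) = 538720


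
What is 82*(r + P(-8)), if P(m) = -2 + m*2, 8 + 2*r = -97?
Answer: -5781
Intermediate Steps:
r = -105/2 (r = -4 + (½)*(-97) = -4 - 97/2 = -105/2 ≈ -52.500)
P(m) = -2 + 2*m
82*(r + P(-8)) = 82*(-105/2 + (-2 + 2*(-8))) = 82*(-105/2 + (-2 - 16)) = 82*(-105/2 - 18) = 82*(-141/2) = -5781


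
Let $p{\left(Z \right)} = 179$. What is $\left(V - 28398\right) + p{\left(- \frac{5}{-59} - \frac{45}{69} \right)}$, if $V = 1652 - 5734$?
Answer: $-32301$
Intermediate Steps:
$V = -4082$ ($V = 1652 - 5734 = -4082$)
$\left(V - 28398\right) + p{\left(- \frac{5}{-59} - \frac{45}{69} \right)} = \left(-4082 - 28398\right) + 179 = -32480 + 179 = -32301$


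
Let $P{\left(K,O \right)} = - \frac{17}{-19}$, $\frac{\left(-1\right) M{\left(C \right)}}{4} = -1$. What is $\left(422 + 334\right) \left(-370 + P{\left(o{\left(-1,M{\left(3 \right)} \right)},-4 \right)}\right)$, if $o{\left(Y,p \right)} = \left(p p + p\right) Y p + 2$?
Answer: $- \frac{5301828}{19} \approx -2.7904 \cdot 10^{5}$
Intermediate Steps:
$M{\left(C \right)} = 4$ ($M{\left(C \right)} = \left(-4\right) \left(-1\right) = 4$)
$o{\left(Y,p \right)} = 2 + Y p \left(p + p^{2}\right)$ ($o{\left(Y,p \right)} = \left(p^{2} + p\right) Y p + 2 = \left(p + p^{2}\right) Y p + 2 = Y \left(p + p^{2}\right) p + 2 = Y p \left(p + p^{2}\right) + 2 = 2 + Y p \left(p + p^{2}\right)$)
$P{\left(K,O \right)} = \frac{17}{19}$ ($P{\left(K,O \right)} = \left(-17\right) \left(- \frac{1}{19}\right) = \frac{17}{19}$)
$\left(422 + 334\right) \left(-370 + P{\left(o{\left(-1,M{\left(3 \right)} \right)},-4 \right)}\right) = \left(422 + 334\right) \left(-370 + \frac{17}{19}\right) = 756 \left(- \frac{7013}{19}\right) = - \frac{5301828}{19}$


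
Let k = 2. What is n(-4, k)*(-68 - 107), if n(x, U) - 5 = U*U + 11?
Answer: -3500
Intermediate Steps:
n(x, U) = 16 + U² (n(x, U) = 5 + (U*U + 11) = 5 + (U² + 11) = 5 + (11 + U²) = 16 + U²)
n(-4, k)*(-68 - 107) = (16 + 2²)*(-68 - 107) = (16 + 4)*(-175) = 20*(-175) = -3500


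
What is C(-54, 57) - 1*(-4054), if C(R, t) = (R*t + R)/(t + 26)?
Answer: 333350/83 ≈ 4016.3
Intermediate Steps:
C(R, t) = (R + R*t)/(26 + t)
C(-54, 57) - 1*(-4054) = -54*(1 + 57)/(26 + 57) - 1*(-4054) = -54*58/83 + 4054 = -54*1/83*58 + 4054 = -3132/83 + 4054 = 333350/83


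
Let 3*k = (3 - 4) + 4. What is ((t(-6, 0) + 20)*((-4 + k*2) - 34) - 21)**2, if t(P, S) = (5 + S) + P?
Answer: 497025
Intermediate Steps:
k = 1 (k = ((3 - 4) + 4)/3 = (-1 + 4)/3 = (1/3)*3 = 1)
t(P, S) = 5 + P + S
((t(-6, 0) + 20)*((-4 + k*2) - 34) - 21)**2 = (((5 - 6 + 0) + 20)*((-4 + 1*2) - 34) - 21)**2 = ((-1 + 20)*((-4 + 2) - 34) - 21)**2 = (19*(-2 - 34) - 21)**2 = (19*(-36) - 21)**2 = (-684 - 21)**2 = (-705)**2 = 497025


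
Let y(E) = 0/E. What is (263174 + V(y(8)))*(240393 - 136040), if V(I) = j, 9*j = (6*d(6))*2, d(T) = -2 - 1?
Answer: 27462579010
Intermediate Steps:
y(E) = 0
d(T) = -3
j = -4 (j = ((6*(-3))*2)/9 = (-18*2)/9 = (⅑)*(-36) = -4)
V(I) = -4
(263174 + V(y(8)))*(240393 - 136040) = (263174 - 4)*(240393 - 136040) = 263170*104353 = 27462579010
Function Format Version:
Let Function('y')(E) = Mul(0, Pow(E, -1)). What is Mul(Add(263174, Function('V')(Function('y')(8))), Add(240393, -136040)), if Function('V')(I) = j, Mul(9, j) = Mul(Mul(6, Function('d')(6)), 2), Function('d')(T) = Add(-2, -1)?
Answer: 27462579010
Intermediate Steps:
Function('y')(E) = 0
Function('d')(T) = -3
j = -4 (j = Mul(Rational(1, 9), Mul(Mul(6, -3), 2)) = Mul(Rational(1, 9), Mul(-18, 2)) = Mul(Rational(1, 9), -36) = -4)
Function('V')(I) = -4
Mul(Add(263174, Function('V')(Function('y')(8))), Add(240393, -136040)) = Mul(Add(263174, -4), Add(240393, -136040)) = Mul(263170, 104353) = 27462579010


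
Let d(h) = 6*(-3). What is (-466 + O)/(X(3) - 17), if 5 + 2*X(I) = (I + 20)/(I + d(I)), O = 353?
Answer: 1695/304 ≈ 5.5757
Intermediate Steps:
d(h) = -18
X(I) = -5/2 + (20 + I)/(2*(-18 + I)) (X(I) = -5/2 + ((I + 20)/(I - 18))/2 = -5/2 + ((20 + I)/(-18 + I))/2 = -5/2 + (20 + I)/(2*(-18 + I)))
(-466 + O)/(X(3) - 17) = (-466 + 353)/((55 - 2*3)/(-18 + 3) - 17) = -113/((55 - 6)/(-15) - 17) = -113/(-1/15*49 - 17) = -113/(-49/15 - 17) = -113/(-304/15) = -113*(-15/304) = 1695/304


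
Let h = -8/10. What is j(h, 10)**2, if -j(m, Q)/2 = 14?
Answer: 784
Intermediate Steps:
h = -4/5 (h = -8*1/10 = -4/5 ≈ -0.80000)
j(m, Q) = -28 (j(m, Q) = -2*14 = -28)
j(h, 10)**2 = (-28)**2 = 784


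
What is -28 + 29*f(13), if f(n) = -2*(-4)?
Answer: 204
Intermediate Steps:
f(n) = 8
-28 + 29*f(13) = -28 + 29*8 = -28 + 232 = 204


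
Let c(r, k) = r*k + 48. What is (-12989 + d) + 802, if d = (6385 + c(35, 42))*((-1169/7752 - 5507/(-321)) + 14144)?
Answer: 92818875639595/829464 ≈ 1.1190e+8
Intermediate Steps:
c(r, k) = 48 + k*r (c(r, k) = k*r + 48 = 48 + k*r)
d = 92828984317363/829464 (d = (6385 + (48 + 42*35))*((-1169/7752 - 5507/(-321)) + 14144) = (6385 + (48 + 1470))*((-1169*1/7752 - 5507*(-1/321)) + 14144) = (6385 + 1518)*((-1169/7752 + 5507/321) + 14144) = 7903*(14105005/829464 + 14144) = 7903*(11746043821/829464) = 92828984317363/829464 ≈ 1.1191e+8)
(-12989 + d) + 802 = (-12989 + 92828984317363/829464) + 802 = 92818210409467/829464 + 802 = 92818875639595/829464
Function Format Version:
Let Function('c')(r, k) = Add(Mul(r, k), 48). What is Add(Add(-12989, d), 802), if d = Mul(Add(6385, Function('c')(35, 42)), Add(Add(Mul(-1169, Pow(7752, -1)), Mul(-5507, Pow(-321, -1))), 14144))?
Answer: Rational(92818875639595, 829464) ≈ 1.1190e+8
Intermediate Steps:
Function('c')(r, k) = Add(48, Mul(k, r)) (Function('c')(r, k) = Add(Mul(k, r), 48) = Add(48, Mul(k, r)))
d = Rational(92828984317363, 829464) (d = Mul(Add(6385, Add(48, Mul(42, 35))), Add(Add(Mul(-1169, Pow(7752, -1)), Mul(-5507, Pow(-321, -1))), 14144)) = Mul(Add(6385, Add(48, 1470)), Add(Add(Mul(-1169, Rational(1, 7752)), Mul(-5507, Rational(-1, 321))), 14144)) = Mul(Add(6385, 1518), Add(Add(Rational(-1169, 7752), Rational(5507, 321)), 14144)) = Mul(7903, Add(Rational(14105005, 829464), 14144)) = Mul(7903, Rational(11746043821, 829464)) = Rational(92828984317363, 829464) ≈ 1.1191e+8)
Add(Add(-12989, d), 802) = Add(Add(-12989, Rational(92828984317363, 829464)), 802) = Add(Rational(92818210409467, 829464), 802) = Rational(92818875639595, 829464)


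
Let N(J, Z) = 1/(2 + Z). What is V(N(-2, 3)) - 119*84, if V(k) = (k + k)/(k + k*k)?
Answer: -29983/3 ≈ -9994.3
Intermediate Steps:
V(k) = 2*k/(k + k²) (V(k) = (2*k)/(k + k²) = 2*k/(k + k²))
V(N(-2, 3)) - 119*84 = 2/(1 + 1/(2 + 3)) - 119*84 = 2/(1 + 1/5) - 9996 = 2/(1 + ⅕) - 9996 = 2/(6/5) - 9996 = 2*(⅚) - 9996 = 5/3 - 9996 = -29983/3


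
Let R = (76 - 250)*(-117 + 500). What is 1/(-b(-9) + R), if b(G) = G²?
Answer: -1/66723 ≈ -1.4987e-5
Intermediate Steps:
R = -66642 (R = -174*383 = -66642)
1/(-b(-9) + R) = 1/(-1*(-9)² - 66642) = 1/(-1*81 - 66642) = 1/(-81 - 66642) = 1/(-66723) = -1/66723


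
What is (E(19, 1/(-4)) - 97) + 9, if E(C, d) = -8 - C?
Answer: -115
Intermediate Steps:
(E(19, 1/(-4)) - 97) + 9 = ((-8 - 1*19) - 97) + 9 = ((-8 - 19) - 97) + 9 = (-27 - 97) + 9 = -124 + 9 = -115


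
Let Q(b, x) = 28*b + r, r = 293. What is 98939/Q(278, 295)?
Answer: 98939/8077 ≈ 12.249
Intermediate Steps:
Q(b, x) = 293 + 28*b (Q(b, x) = 28*b + 293 = 293 + 28*b)
98939/Q(278, 295) = 98939/(293 + 28*278) = 98939/(293 + 7784) = 98939/8077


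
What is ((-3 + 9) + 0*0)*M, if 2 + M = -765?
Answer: -4602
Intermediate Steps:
M = -767 (M = -2 - 765 = -767)
((-3 + 9) + 0*0)*M = ((-3 + 9) + 0*0)*(-767) = (6 + 0)*(-767) = 6*(-767) = -4602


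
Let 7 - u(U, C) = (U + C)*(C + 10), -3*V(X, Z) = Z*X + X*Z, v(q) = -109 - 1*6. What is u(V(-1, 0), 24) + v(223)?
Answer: -924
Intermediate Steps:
v(q) = -115 (v(q) = -109 - 6 = -115)
V(X, Z) = -2*X*Z/3 (V(X, Z) = -(Z*X + X*Z)/3 = -(X*Z + X*Z)/3 = -2*X*Z/3)
u(U, C) = 7 - (10 + C)*(C + U) (u(U, C) = 7 - (U + C)*(C + 10) = 7 - (C + U)*(10 + C) = 7 - (10 + C)*(C + U))
u(V(-1, 0), 24) + v(223) = (7 - 1*24² - 10*24 - (-20)*(-1)*0/3 - 1*24*(-⅔*(-1)*0)) - 115 = (7 - 1*576 - 240 - 10*0 - 1*24*0) - 115 = (7 - 576 - 240 + 0 + 0) - 115 = -809 - 115 = -924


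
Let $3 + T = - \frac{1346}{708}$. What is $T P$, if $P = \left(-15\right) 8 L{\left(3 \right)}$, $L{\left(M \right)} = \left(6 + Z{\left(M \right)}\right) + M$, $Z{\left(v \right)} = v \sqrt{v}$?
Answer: $\frac{312300}{59} + \frac{104100 \sqrt{3}}{59} \approx 8349.3$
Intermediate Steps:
$Z{\left(v \right)} = v^{\frac{3}{2}}$
$L{\left(M \right)} = 6 + M + M^{\frac{3}{2}}$ ($L{\left(M \right)} = \left(6 + M^{\frac{3}{2}}\right) + M = 6 + M + M^{\frac{3}{2}}$)
$P = -1080 - 360 \sqrt{3}$ ($P = \left(-15\right) 8 \left(6 + 3 + 3^{\frac{3}{2}}\right) = - 120 \left(6 + 3 + 3 \sqrt{3}\right) = - 120 \left(9 + 3 \sqrt{3}\right) = -1080 - 360 \sqrt{3} \approx -1703.5$)
$T = - \frac{1735}{354}$ ($T = -3 - \frac{1346}{708} = -3 - \frac{673}{354} = - \frac{1735}{354} \approx -4.9011$)
$T P = - \frac{1735 \left(-1080 - 360 \sqrt{3}\right)}{354} = \frac{312300}{59} + \frac{104100 \sqrt{3}}{59}$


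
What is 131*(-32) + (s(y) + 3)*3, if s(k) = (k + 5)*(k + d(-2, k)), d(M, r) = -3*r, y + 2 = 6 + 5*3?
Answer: -6919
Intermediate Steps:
y = 19 (y = -2 + (6 + 5*3) = -2 + (6 + 15) = -2 + 21 = 19)
s(k) = -2*k*(5 + k) (s(k) = (k + 5)*(k - 3*k) = (5 + k)*(-2*k) = -2*k*(5 + k))
131*(-32) + (s(y) + 3)*3 = 131*(-32) + (2*19*(-5 - 1*19) + 3)*3 = -4192 + (2*19*(-5 - 19) + 3)*3 = -4192 + (2*19*(-24) + 3)*3 = -4192 + (-912 + 3)*3 = -4192 - 909*3 = -4192 - 2727 = -6919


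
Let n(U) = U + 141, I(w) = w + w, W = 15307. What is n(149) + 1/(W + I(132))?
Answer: 4515591/15571 ≈ 290.00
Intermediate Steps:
I(w) = 2*w
n(U) = 141 + U
n(149) + 1/(W + I(132)) = (141 + 149) + 1/(15307 + 2*132) = 290 + 1/(15307 + 264) = 290 + 1/15571 = 4515591/15571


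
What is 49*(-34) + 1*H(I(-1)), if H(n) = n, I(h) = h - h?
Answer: -1666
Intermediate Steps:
I(h) = 0
49*(-34) + 1*H(I(-1)) = 49*(-34) + 1*0 = -1666 + 0 = -1666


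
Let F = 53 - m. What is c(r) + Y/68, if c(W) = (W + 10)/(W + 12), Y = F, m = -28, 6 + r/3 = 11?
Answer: 3887/1836 ≈ 2.1171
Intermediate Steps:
r = 15 (r = -18 + 3*11 = -18 + 33 = 15)
F = 81 (F = 53 - 1*(-28) = 53 + 28 = 81)
Y = 81
c(W) = (10 + W)/(12 + W)
c(r) + Y/68 = (10 + 15)/(12 + 15) + 81/68 = 25/27 + (1/68)*81 = (1/27)*25 + 81/68 = 25/27 + 81/68 = 3887/1836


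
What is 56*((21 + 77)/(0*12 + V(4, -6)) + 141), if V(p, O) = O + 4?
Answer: 5152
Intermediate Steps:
V(p, O) = 4 + O
56*((21 + 77)/(0*12 + V(4, -6)) + 141) = 56*((21 + 77)/(0*12 + (4 - 6)) + 141) = 56*(98/(0 - 2) + 141) = 56*(98/(-2) + 141) = 56*(98*(-½) + 141) = 56*(-49 + 141) = 56*92 = 5152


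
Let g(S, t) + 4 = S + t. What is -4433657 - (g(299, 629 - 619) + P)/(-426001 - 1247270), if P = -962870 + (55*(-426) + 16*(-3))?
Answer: -2472903556030/557757 ≈ -4.4337e+6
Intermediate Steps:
g(S, t) = -4 + S + t (g(S, t) = -4 + (S + t) = -4 + S + t)
P = -986348 (P = -962870 + (-23430 - 48) = -962870 - 23478 = -986348)
-4433657 - (g(299, 629 - 619) + P)/(-426001 - 1247270) = -4433657 - ((-4 + 299 + (629 - 619)) - 986348)/(-426001 - 1247270) = -4433657 - ((-4 + 299 + 10) - 986348)/(-1673271) = -4433657 - (305 - 986348)*(-1)/1673271 = -4433657 - (-986043)*(-1)/1673271 = -4433657 - 1*328681/557757 = -4433657 - 328681/557757 = -2472903556030/557757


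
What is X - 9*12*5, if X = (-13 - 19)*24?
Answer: -1308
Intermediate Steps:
X = -768 (X = -32*24 = -768)
X - 9*12*5 = -768 - 9*12*5 = -768 - 108*5 = -768 - 1*540 = -768 - 540 = -1308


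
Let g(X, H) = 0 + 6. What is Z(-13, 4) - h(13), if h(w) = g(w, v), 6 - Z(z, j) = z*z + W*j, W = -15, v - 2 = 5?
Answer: -109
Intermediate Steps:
v = 7 (v = 2 + 5 = 7)
g(X, H) = 6
Z(z, j) = 6 - z² + 15*j (Z(z, j) = 6 - (z*z - 15*j) = 6 - (z² - 15*j) = 6 + (-z² + 15*j) = 6 - z² + 15*j)
h(w) = 6
Z(-13, 4) - h(13) = (6 - 1*(-13)² + 15*4) - 1*6 = (6 - 1*169 + 60) - 6 = (6 - 169 + 60) - 6 = -103 - 6 = -109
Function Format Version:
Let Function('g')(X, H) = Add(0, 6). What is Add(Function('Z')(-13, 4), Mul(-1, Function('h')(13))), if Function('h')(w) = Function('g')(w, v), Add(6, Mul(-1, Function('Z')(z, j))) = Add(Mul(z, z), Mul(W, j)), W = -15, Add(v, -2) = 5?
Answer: -109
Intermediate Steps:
v = 7 (v = Add(2, 5) = 7)
Function('g')(X, H) = 6
Function('Z')(z, j) = Add(6, Mul(-1, Pow(z, 2)), Mul(15, j)) (Function('Z')(z, j) = Add(6, Mul(-1, Add(Mul(z, z), Mul(-15, j)))) = Add(6, Mul(-1, Add(Pow(z, 2), Mul(-15, j)))) = Add(6, Add(Mul(-1, Pow(z, 2)), Mul(15, j))) = Add(6, Mul(-1, Pow(z, 2)), Mul(15, j)))
Function('h')(w) = 6
Add(Function('Z')(-13, 4), Mul(-1, Function('h')(13))) = Add(Add(6, Mul(-1, Pow(-13, 2)), Mul(15, 4)), Mul(-1, 6)) = Add(Add(6, Mul(-1, 169), 60), -6) = Add(Add(6, -169, 60), -6) = Add(-103, -6) = -109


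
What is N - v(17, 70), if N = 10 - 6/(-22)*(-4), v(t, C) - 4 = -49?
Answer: 593/11 ≈ 53.909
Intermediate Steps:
v(t, C) = -45 (v(t, C) = 4 - 49 = -45)
N = 98/11 (N = 10 - 6*(-1/22)*(-4) = 10 + (3/11)*(-4) = 10 - 12/11 = 98/11 ≈ 8.9091)
N - v(17, 70) = 98/11 - 1*(-45) = 98/11 + 45 = 593/11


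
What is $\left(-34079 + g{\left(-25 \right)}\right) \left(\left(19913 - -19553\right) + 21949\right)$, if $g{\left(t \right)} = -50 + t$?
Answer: $-2097567910$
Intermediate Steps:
$\left(-34079 + g{\left(-25 \right)}\right) \left(\left(19913 - -19553\right) + 21949\right) = \left(-34079 - 75\right) \left(\left(19913 - -19553\right) + 21949\right) = \left(-34079 - 75\right) \left(\left(19913 + 19553\right) + 21949\right) = - 34154 \left(39466 + 21949\right) = \left(-34154\right) 61415 = -2097567910$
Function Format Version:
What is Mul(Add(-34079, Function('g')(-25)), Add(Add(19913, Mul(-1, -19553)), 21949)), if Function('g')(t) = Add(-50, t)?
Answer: -2097567910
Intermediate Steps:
Mul(Add(-34079, Function('g')(-25)), Add(Add(19913, Mul(-1, -19553)), 21949)) = Mul(Add(-34079, Add(-50, -25)), Add(Add(19913, Mul(-1, -19553)), 21949)) = Mul(Add(-34079, -75), Add(Add(19913, 19553), 21949)) = Mul(-34154, Add(39466, 21949)) = Mul(-34154, 61415) = -2097567910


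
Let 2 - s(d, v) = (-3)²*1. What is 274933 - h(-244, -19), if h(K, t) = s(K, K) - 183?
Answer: 275123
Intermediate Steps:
s(d, v) = -7 (s(d, v) = 2 - (-3)² = 2 - 9 = -7)
h(K, t) = -190 (h(K, t) = -7 - 183 = -190)
274933 - h(-244, -19) = 274933 - 1*(-190) = 274933 + 190 = 275123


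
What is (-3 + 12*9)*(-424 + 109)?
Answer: -33075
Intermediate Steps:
(-3 + 12*9)*(-424 + 109) = (-3 + 108)*(-315) = 105*(-315) = -33075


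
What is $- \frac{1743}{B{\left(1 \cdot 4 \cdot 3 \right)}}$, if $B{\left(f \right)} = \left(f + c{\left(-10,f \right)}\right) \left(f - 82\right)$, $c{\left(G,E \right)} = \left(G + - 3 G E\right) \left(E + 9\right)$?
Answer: $\frac{83}{24540} \approx 0.0033822$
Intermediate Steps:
$c{\left(G,E \right)} = \left(9 + E\right) \left(G - 3 E G\right)$ ($c{\left(G,E \right)} = \left(G - 3 E G\right) \left(9 + E\right) = \left(9 + E\right) \left(G - 3 E G\right)$)
$B{\left(f \right)} = \left(-82 + f\right) \left(-90 + 30 f^{2} + 261 f\right)$ ($B{\left(f \right)} = \left(f - 10 \left(9 - 26 f - 3 f^{2}\right)\right) \left(f - 82\right) = \left(f + \left(-90 + 30 f^{2} + 260 f\right)\right) \left(-82 + f\right) = \left(-90 + 30 f^{2} + 261 f\right) \left(-82 + f\right) = \left(-82 + f\right) \left(-90 + 30 f^{2} + 261 f\right)$)
$- \frac{1743}{B{\left(1 \cdot 4 \cdot 3 \right)}} = - \frac{1743}{7380 - 21492 \cdot 1 \cdot 4 \cdot 3 - 2199 \left(1 \cdot 4 \cdot 3\right)^{2} + 30 \left(1 \cdot 4 \cdot 3\right)^{3}} = - \frac{1743}{7380 - 21492 \cdot 4 \cdot 3 - 2199 \left(4 \cdot 3\right)^{2} + 30 \left(4 \cdot 3\right)^{3}} = - \frac{1743}{7380 - 257904 - 2199 \cdot 12^{2} + 30 \cdot 12^{3}} = - \frac{1743}{7380 - 257904 - 316656 + 30 \cdot 1728} = - \frac{1743}{7380 - 257904 - 316656 + 51840} = - \frac{1743}{-515340} = \left(-1743\right) \left(- \frac{1}{515340}\right) = \frac{83}{24540}$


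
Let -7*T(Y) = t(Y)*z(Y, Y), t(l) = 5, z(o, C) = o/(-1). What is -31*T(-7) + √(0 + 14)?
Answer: 155 + √14 ≈ 158.74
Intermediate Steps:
z(o, C) = -o (z(o, C) = o*(-1) = -o)
T(Y) = 5*Y/7 (T(Y) = -5*(-Y)/7 = -(-5)*Y/7 = 5*Y/7)
-31*T(-7) + √(0 + 14) = -155*(-7)/7 + √(0 + 14) = -31*(-5) + √14 = 155 + √14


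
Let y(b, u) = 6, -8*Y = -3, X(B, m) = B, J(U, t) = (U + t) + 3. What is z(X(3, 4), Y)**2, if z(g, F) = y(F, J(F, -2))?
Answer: 36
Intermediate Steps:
J(U, t) = 3 + U + t
Y = 3/8 (Y = -1/8*(-3) = 3/8 ≈ 0.37500)
z(g, F) = 6
z(X(3, 4), Y)**2 = 6**2 = 36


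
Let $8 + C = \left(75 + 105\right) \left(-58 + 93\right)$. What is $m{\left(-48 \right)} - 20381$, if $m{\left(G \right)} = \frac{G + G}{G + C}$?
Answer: $- \frac{31814765}{1561} \approx -20381.0$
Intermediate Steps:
$C = 6292$ ($C = -8 + \left(75 + 105\right) \left(-58 + 93\right) = -8 + 180 \cdot 35 = -8 + 6300 = 6292$)
$m{\left(G \right)} = \frac{2 G}{6292 + G}$ ($m{\left(G \right)} = \frac{G + G}{G + 6292} = \frac{2 G}{6292 + G}$)
$m{\left(-48 \right)} - 20381 = 2 \left(-48\right) \frac{1}{6292 - 48} - 20381 = 2 \left(-48\right) \frac{1}{6244} - 20381 = - \frac{24}{1561} - 20381 = - \frac{31814765}{1561}$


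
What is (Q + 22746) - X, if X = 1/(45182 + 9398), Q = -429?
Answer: 1218061859/54580 ≈ 22317.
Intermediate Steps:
X = 1/54580 ≈ 1.8322e-5
(Q + 22746) - X = (-429 + 22746) - 1*1/54580 = 22317 - 1/54580 = 1218061859/54580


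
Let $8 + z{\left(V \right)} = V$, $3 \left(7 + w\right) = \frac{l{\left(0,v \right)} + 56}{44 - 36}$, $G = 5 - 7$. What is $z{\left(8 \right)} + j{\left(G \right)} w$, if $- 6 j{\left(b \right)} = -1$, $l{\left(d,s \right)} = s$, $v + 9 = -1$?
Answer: $- \frac{61}{72} \approx -0.84722$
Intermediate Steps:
$v = -10$ ($v = -9 - 1 = -10$)
$G = -2$ ($G = 5 - 7 = -2$)
$j{\left(b \right)} = \frac{1}{6}$ ($j{\left(b \right)} = \left(- \frac{1}{6}\right) \left(-1\right) = \frac{1}{6}$)
$w = - \frac{61}{12}$ ($w = -7 + \frac{\left(-10 + 56\right) \frac{1}{44 - 36}}{3} = -7 + \frac{46 \cdot \frac{1}{8}}{3} = -7 + \frac{1}{3} \cdot \frac{23}{4} = -7 + \frac{23}{12} = - \frac{61}{12} \approx -5.0833$)
$z{\left(V \right)} = -8 + V$
$z{\left(8 \right)} + j{\left(G \right)} w = \left(-8 + 8\right) + \frac{1}{6} \left(- \frac{61}{12}\right) = 0 - \frac{61}{72} = - \frac{61}{72}$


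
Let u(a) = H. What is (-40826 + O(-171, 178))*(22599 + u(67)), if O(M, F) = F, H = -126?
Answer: -913482504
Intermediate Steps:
u(a) = -126
(-40826 + O(-171, 178))*(22599 + u(67)) = (-40826 + 178)*(22599 - 126) = -40648*22473 = -913482504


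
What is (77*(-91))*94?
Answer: -658658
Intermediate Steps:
(77*(-91))*94 = -7007*94 = -658658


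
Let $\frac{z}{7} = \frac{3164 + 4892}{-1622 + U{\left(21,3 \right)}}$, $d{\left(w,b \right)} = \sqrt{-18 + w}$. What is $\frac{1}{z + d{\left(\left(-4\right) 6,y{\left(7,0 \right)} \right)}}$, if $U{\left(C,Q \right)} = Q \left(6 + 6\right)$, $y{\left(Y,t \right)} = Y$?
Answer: $- \frac{1597102}{58673291} - \frac{628849 i \sqrt{42}}{821426074} \approx -0.02722 - 0.0049614 i$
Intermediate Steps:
$U{\left(C,Q \right)} = 12 Q$ ($U{\left(C,Q \right)} = Q 12 = 12 Q$)
$z = - \frac{28196}{793}$ ($z = 7 \frac{3164 + 4892}{-1622 + 12 \cdot 3} = 7 \frac{8056}{-1622 + 36} = 7 \frac{8056}{-1586} = 7 \cdot 8056 \left(- \frac{1}{1586}\right) = 7 \left(- \frac{4028}{793}\right) = - \frac{28196}{793} \approx -35.556$)
$\frac{1}{z + d{\left(\left(-4\right) 6,y{\left(7,0 \right)} \right)}} = \frac{1}{- \frac{28196}{793} + \sqrt{-18 - 24}} = \frac{1}{- \frac{28196}{793} + \sqrt{-42}} = \frac{1}{- \frac{28196}{793} + i \sqrt{42}}$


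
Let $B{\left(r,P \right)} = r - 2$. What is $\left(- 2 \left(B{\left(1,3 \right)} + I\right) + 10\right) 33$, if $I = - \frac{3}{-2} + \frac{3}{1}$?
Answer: $99$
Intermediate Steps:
$B{\left(r,P \right)} = -2 + r$
$I = \frac{9}{2}$ ($I = \left(-3\right) \left(- \frac{1}{2}\right) + 3 \cdot 1 = \frac{3}{2} + 3 = \frac{9}{2} \approx 4.5$)
$\left(- 2 \left(B{\left(1,3 \right)} + I\right) + 10\right) 33 = \left(- 2 \left(\left(-2 + 1\right) + \frac{9}{2}\right) + 10\right) 33 = \left(- 2 \left(-1 + \frac{9}{2}\right) + 10\right) 33 = \left(\left(-2\right) \frac{7}{2} + 10\right) 33 = \left(-7 + 10\right) 33 = 3 \cdot 33 = 99$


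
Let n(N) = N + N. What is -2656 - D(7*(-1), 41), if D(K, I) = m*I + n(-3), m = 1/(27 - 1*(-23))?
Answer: -132541/50 ≈ -2650.8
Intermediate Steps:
n(N) = 2*N
m = 1/50 (m = 1/(27 + 23) = 1/50 ≈ 0.020000)
D(K, I) = -6 + I/50 (D(K, I) = I/50 + 2*(-3) = I/50 - 6 = -6 + I/50)
-2656 - D(7*(-1), 41) = -2656 - (-6 + (1/50)*41) = -2656 - (-6 + 41/50) = -2656 - 1*(-259/50) = -2656 + 259/50 = -132541/50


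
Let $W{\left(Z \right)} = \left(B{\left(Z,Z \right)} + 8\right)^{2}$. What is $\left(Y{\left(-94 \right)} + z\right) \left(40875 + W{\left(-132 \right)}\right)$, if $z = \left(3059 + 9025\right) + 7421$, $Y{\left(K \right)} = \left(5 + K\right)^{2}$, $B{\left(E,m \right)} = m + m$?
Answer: $2918428086$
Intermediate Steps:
$B{\left(E,m \right)} = 2 m$
$W{\left(Z \right)} = \left(8 + 2 Z\right)^{2}$ ($W{\left(Z \right)} = \left(2 Z + 8\right)^{2} = \left(8 + 2 Z\right)^{2}$)
$z = 19505$ ($z = 12084 + 7421 = 19505$)
$\left(Y{\left(-94 \right)} + z\right) \left(40875 + W{\left(-132 \right)}\right) = \left(\left(5 - 94\right)^{2} + 19505\right) \left(40875 + 4 \left(4 - 132\right)^{2}\right) = \left(\left(-89\right)^{2} + 19505\right) \left(40875 + 4 \left(-128\right)^{2}\right) = \left(7921 + 19505\right) \left(40875 + 4 \cdot 16384\right) = 27426 \left(40875 + 65536\right) = 27426 \cdot 106411 = 2918428086$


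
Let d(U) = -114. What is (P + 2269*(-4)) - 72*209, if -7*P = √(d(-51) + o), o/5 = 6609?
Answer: -24124 - 3*√3659/7 ≈ -24150.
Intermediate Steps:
o = 33045 (o = 5*6609 = 33045)
P = -3*√3659/7 (P = -√(-114 + 33045)/7 = -3*√3659/7 ≈ -25.924)
(P + 2269*(-4)) - 72*209 = (-3*√3659/7 + 2269*(-4)) - 72*209 = (-3*√3659/7 - 9076) - 15048 = (-9076 - 3*√3659/7) - 15048 = -24124 - 3*√3659/7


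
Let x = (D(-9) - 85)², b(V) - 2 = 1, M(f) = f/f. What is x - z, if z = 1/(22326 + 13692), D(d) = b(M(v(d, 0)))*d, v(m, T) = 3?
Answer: 451809791/36018 ≈ 12544.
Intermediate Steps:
M(f) = 1
b(V) = 3 (b(V) = 2 + 1 = 3)
D(d) = 3*d
x = 12544 (x = (3*(-9) - 85)² = (-27 - 85)² = (-112)² = 12544)
z = 1/36018 ≈ 2.7764e-5
x - z = 12544 - 1*1/36018 = 12544 - 1/36018 = 451809791/36018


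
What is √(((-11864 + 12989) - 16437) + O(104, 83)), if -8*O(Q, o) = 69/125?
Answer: 3*I*√17013410/100 ≈ 123.74*I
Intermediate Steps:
O(Q, o) = -69/1000 (O(Q, o) = -69/(8*125) = -⅛*69/125 = -69/1000)
√(((-11864 + 12989) - 16437) + O(104, 83)) = √(((-11864 + 12989) - 16437) - 69/1000) = √((1125 - 16437) - 69/1000) = √(-15312 - 69/1000) = √(-15312069/1000) = 3*I*√17013410/100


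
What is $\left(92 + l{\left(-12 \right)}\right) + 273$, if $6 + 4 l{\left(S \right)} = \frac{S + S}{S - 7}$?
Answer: $\frac{13825}{38} \approx 363.82$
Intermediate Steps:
$l{\left(S \right)} = - \frac{3}{2} + \frac{S}{2 \left(-7 + S\right)}$ ($l{\left(S \right)} = - \frac{3}{2} + \frac{\left(S + S\right) \frac{1}{S - 7}}{4} = - \frac{3}{2} + \frac{2 S \frac{1}{-7 + S}}{4} = - \frac{3}{2} + \frac{S}{2 \left(-7 + S\right)}$)
$\left(92 + l{\left(-12 \right)}\right) + 273 = \left(92 + \frac{\frac{21}{2} - -12}{-7 - 12}\right) + 273 = \left(92 + \frac{\frac{21}{2} + 12}{-19}\right) + 273 = \left(92 - \frac{45}{38}\right) + 273 = \frac{3451}{38} + 273 = \frac{13825}{38}$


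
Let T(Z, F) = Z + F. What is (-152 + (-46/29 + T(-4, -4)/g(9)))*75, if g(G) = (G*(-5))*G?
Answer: -9018190/783 ≈ -11517.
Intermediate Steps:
g(G) = -5*G**2 (g(G) = (-5*G)*G = -5*G**2)
T(Z, F) = F + Z
(-152 + (-46/29 + T(-4, -4)/g(9)))*75 = (-152 + (-46/29 + (-4 - 4)/((-5*9**2))))*75 = (-152 + (-46*1/29 - 8/((-5*81))))*75 = (-152 + (-46/29 - 8/(-405)))*75 = (-152 + (-46/29 - 8*(-1/405)))*75 = (-152 + (-46/29 + 8/405))*75 = (-152 - 18398/11745)*75 = -1803638/11745*75 = -9018190/783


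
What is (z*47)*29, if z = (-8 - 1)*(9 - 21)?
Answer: 147204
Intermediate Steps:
z = 108 (z = -9*(-12) = 108)
(z*47)*29 = (108*47)*29 = 5076*29 = 147204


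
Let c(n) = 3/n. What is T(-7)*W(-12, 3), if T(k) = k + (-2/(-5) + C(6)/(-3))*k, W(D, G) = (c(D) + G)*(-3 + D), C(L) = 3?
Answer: 231/2 ≈ 115.50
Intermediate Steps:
W(D, G) = (-3 + D)*(G + 3/D) (W(D, G) = (3/D + G)*(-3 + D) = (G + 3/D)*(-3 + D) = (-3 + D)*(G + 3/D))
T(k) = 2*k/5 (T(k) = k + (-2/(-5) + 3/(-3))*k = k + (-2*(-⅕) + 3*(-⅓))*k = k + (⅖ - 1)*k = k - 3*k/5 = 2*k/5)
T(-7)*W(-12, 3) = ((⅖)*(-7))*(3 - 9/(-12) - 3*3 - 12*3) = -14*(3 - 9*(-1/12) - 9 - 36)/5 = -14*(3 + ¾ - 9 - 36)/5 = -14/5*(-165/4) = 231/2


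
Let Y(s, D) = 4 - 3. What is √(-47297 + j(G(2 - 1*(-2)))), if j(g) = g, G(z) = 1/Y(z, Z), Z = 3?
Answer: 8*I*√739 ≈ 217.48*I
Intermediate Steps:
Y(s, D) = 1
G(z) = 1 (G(z) = 1/1 = 1)
√(-47297 + j(G(2 - 1*(-2)))) = √(-47297 + 1) = √(-47296) = 8*I*√739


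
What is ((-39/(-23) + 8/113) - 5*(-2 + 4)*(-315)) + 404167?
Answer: 1058621474/2599 ≈ 4.0732e+5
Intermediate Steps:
((-39/(-23) + 8/113) - 5*(-2 + 4)*(-315)) + 404167 = ((-39*(-1/23) + 8*(1/113)) - 5*2*(-315)) + 404167 = ((39/23 + 8/113) - 10*(-315)) + 404167 = (4591/2599 + 3150) + 404167 = 8191441/2599 + 404167 = 1058621474/2599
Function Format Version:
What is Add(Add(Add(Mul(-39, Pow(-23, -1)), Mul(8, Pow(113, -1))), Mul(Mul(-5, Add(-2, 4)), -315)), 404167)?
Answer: Rational(1058621474, 2599) ≈ 4.0732e+5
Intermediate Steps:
Add(Add(Add(Mul(-39, Pow(-23, -1)), Mul(8, Pow(113, -1))), Mul(Mul(-5, Add(-2, 4)), -315)), 404167) = Add(Add(Add(Mul(-39, Rational(-1, 23)), Mul(8, Rational(1, 113))), Mul(Mul(-5, 2), -315)), 404167) = Add(Add(Add(Rational(39, 23), Rational(8, 113)), Mul(-10, -315)), 404167) = Add(Add(Rational(4591, 2599), 3150), 404167) = Add(Rational(8191441, 2599), 404167) = Rational(1058621474, 2599)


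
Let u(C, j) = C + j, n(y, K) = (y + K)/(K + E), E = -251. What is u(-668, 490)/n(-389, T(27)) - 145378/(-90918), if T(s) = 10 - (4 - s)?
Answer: -4882342/45459 ≈ -107.40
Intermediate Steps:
T(s) = 6 + s (T(s) = 10 + (-4 + s) = 6 + s)
n(y, K) = (K + y)/(-251 + K) (n(y, K) = (y + K)/(K - 251) = (K + y)/(-251 + K))
u(-668, 490)/n(-389, T(27)) - 145378/(-90918) = (-668 + 490)/((((6 + 27) - 389)/(-251 + (6 + 27)))) - 145378/(-90918) = -178*(-251 + 33)/(33 - 389) - 145378*(-1/90918) = -178/(-356/(-218)) + 72689/45459 = -178/((-1/218*(-356))) + 72689/45459 = -178/178/109 + 72689/45459 = -178*109/178 + 72689/45459 = -109 + 72689/45459 = -4882342/45459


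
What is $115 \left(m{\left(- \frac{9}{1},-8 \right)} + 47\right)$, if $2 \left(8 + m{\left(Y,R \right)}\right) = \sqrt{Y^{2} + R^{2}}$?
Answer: $4485 + \frac{115 \sqrt{145}}{2} \approx 5177.4$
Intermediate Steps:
$m{\left(Y,R \right)} = -8 + \frac{\sqrt{R^{2} + Y^{2}}}{2}$ ($m{\left(Y,R \right)} = -8 + \frac{\sqrt{Y^{2} + R^{2}}}{2} = -8 + \frac{\sqrt{R^{2} + Y^{2}}}{2}$)
$115 \left(m{\left(- \frac{9}{1},-8 \right)} + 47\right) = 115 \left(\left(-8 + \frac{\sqrt{\left(-8\right)^{2} + \left(- \frac{9}{1}\right)^{2}}}{2}\right) + 47\right) = 115 \left(\left(-8 + \frac{\sqrt{64 + \left(\left(-9\right) 1\right)^{2}}}{2}\right) + 47\right) = 115 \left(\left(-8 + \frac{\sqrt{64 + \left(-9\right)^{2}}}{2}\right) + 47\right) = 115 \left(\left(-8 + \frac{\sqrt{64 + 81}}{2}\right) + 47\right) = 115 \left(\left(-8 + \frac{\sqrt{145}}{2}\right) + 47\right) = 115 \left(39 + \frac{\sqrt{145}}{2}\right) = 4485 + \frac{115 \sqrt{145}}{2}$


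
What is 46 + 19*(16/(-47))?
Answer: 1858/47 ≈ 39.532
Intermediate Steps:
46 + 19*(16/(-47)) = 46 + 19*(16*(-1/47)) = 46 + 19*(-16/47) = 46 - 304/47 = 1858/47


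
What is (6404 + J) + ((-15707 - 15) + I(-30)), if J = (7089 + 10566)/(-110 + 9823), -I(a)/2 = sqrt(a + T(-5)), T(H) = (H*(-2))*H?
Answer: -8226189/883 - 8*I*sqrt(5) ≈ -9316.2 - 17.889*I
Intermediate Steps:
T(H) = -2*H**2 (T(H) = (-2*H)*H = -2*H**2)
I(a) = -2*sqrt(-50 + a) (I(a) = -2*sqrt(a - 2*(-5)**2) = -2*sqrt(a - 2*25) = -2*sqrt(a - 50) = -2*sqrt(-50 + a))
J = 1605/883 (J = 17655/9713 = 17655*(1/9713) = 1605/883 ≈ 1.8177)
(6404 + J) + ((-15707 - 15) + I(-30)) = (6404 + 1605/883) + ((-15707 - 15) - 2*sqrt(-50 - 30)) = 5656337/883 + (-15722 - 8*I*sqrt(5)) = -8226189/883 - 8*I*sqrt(5)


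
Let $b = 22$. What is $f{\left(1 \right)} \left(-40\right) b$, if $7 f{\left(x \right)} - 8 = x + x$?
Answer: $- \frac{8800}{7} \approx -1257.1$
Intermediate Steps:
$f{\left(x \right)} = \frac{8}{7} + \frac{2 x}{7}$ ($f{\left(x \right)} = \frac{8}{7} + \frac{x + x}{7} = \frac{8}{7} + \frac{2 x}{7}$)
$f{\left(1 \right)} \left(-40\right) b = \left(\frac{8}{7} + \frac{2}{7} \cdot 1\right) \left(-40\right) 22 = \left(\frac{8}{7} + \frac{2}{7}\right) \left(-40\right) 22 = \frac{10}{7} \left(-40\right) 22 = \left(- \frac{400}{7}\right) 22 = - \frac{8800}{7}$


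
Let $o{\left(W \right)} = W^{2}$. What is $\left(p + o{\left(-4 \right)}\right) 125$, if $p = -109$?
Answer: $-11625$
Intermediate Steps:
$\left(p + o{\left(-4 \right)}\right) 125 = \left(-109 + \left(-4\right)^{2}\right) 125 = \left(-109 + 16\right) 125 = \left(-93\right) 125 = -11625$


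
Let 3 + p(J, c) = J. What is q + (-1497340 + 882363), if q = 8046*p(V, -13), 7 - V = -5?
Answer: -542563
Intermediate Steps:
V = 12 (V = 7 - 1*(-5) = 7 + 5 = 12)
p(J, c) = -3 + J
q = 72414 (q = 8046*(-3 + 12) = 8046*9 = 72414)
q + (-1497340 + 882363) = 72414 + (-1497340 + 882363) = 72414 - 614977 = -542563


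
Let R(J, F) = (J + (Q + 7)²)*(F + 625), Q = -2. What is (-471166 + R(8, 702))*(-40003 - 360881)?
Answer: 171327799500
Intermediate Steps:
R(J, F) = (25 + J)*(625 + F) (R(J, F) = (J + (-2 + 7)²)*(F + 625) = (J + 5²)*(625 + F) = (J + 25)*(625 + F) = (25 + J)*(625 + F))
(-471166 + R(8, 702))*(-40003 - 360881) = (-471166 + (15625 + 25*702 + 625*8 + 702*8))*(-40003 - 360881) = (-471166 + (15625 + 17550 + 5000 + 5616))*(-400884) = (-471166 + 43791)*(-400884) = -427375*(-400884) = 171327799500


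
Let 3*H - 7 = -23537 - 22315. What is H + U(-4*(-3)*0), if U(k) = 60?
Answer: -45665/3 ≈ -15222.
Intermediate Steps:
H = -45845/3 (H = 7/3 + (-23537 - 22315)/3 = 7/3 + (1/3)*(-45852) = 7/3 - 15284 = -45845/3 ≈ -15282.)
H + U(-4*(-3)*0) = -45845/3 + 60 = -45665/3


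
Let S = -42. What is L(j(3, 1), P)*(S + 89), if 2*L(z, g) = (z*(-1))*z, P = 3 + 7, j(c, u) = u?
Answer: -47/2 ≈ -23.500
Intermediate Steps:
P = 10
L(z, g) = -z²/2 (L(z, g) = ((z*(-1))*z)/2 = ((-z)*z)/2 = (-z²)/2 = -z²/2)
L(j(3, 1), P)*(S + 89) = (-½*1²)*(-42 + 89) = -½*1*47 = -½*47 = -47/2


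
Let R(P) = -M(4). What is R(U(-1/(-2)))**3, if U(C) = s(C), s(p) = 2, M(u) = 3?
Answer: -27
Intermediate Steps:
U(C) = 2
R(P) = -3 (R(P) = -1*3 = -3)
R(U(-1/(-2)))**3 = (-3)**3 = -27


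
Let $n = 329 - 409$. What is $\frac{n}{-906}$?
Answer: $\frac{40}{453} \approx 0.0883$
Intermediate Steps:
$n = -80$
$\frac{n}{-906} = - \frac{80}{-906} = \left(-80\right) \left(- \frac{1}{906}\right) = \frac{40}{453}$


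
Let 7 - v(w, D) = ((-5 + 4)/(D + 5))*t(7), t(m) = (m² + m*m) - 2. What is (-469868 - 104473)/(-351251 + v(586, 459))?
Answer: 16655889/10186070 ≈ 1.6352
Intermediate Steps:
t(m) = -2 + 2*m² (t(m) = (m² + m²) - 2 = 2*m² - 2 = -2 + 2*m²)
v(w, D) = 7 + 96/(5 + D) (v(w, D) = 7 - (-5 + 4)/(D + 5)*(-2 + 2*7²) = 7 - (-1/(5 + D))*(-2 + 2*49) = 7 - (-1/(5 + D))*(-2 + 98) = 7 - (-1/(5 + D))*96 = 7 - (-96)/(5 + D) = 7 + 96/(5 + D))
(-469868 - 104473)/(-351251 + v(586, 459)) = (-469868 - 104473)/(-351251 + (131 + 7*459)/(5 + 459)) = -574341/(-351251 + (131 + 3213)/464) = -574341/(-351251 + (1/464)*3344) = -574341/(-351251 + 209/29) = -574341/(-10186070/29) = -574341*(-29/10186070) = 16655889/10186070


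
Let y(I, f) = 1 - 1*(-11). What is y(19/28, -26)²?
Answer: 144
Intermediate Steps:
y(I, f) = 12 (y(I, f) = 1 + 11 = 12)
y(19/28, -26)² = 12² = 144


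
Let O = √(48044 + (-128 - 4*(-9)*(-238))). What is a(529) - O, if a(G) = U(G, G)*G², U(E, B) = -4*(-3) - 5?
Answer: 1958887 - 6*√1093 ≈ 1.9587e+6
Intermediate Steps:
U(E, B) = 7 (U(E, B) = 12 - 5 = 7)
a(G) = 7*G²
O = 6*√1093 (O = √(48044 + (-128 + 36*(-238))) = √(48044 + (-128 - 8568)) = √(48044 - 8696) = √39348 = 6*√1093 ≈ 198.36)
a(529) - O = 7*529² - 6*√1093 = 7*279841 - 6*√1093 = 1958887 - 6*√1093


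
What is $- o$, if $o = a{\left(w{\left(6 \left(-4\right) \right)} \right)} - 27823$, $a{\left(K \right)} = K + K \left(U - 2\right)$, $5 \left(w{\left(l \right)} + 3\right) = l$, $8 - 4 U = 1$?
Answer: $\frac{556577}{20} \approx 27829.0$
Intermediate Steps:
$U = \frac{7}{4}$ ($U = 2 - \frac{1}{4} = \frac{7}{4} \approx 1.75$)
$w{\left(l \right)} = -3 + \frac{l}{5}$
$a{\left(K \right)} = \frac{3 K}{4}$ ($a{\left(K \right)} = K + K \left(\frac{7}{4} - 2\right) = K + K \left(- \frac{1}{4}\right) = K - \frac{K}{4} = \frac{3 K}{4}$)
$o = - \frac{556577}{20}$ ($o = \frac{3 \left(-3 + \frac{6 \left(-4\right)}{5}\right)}{4} - 27823 = \frac{3 \left(-3 + \frac{1}{5} \left(-24\right)\right)}{4} - 27823 = \frac{3 \left(-3 - \frac{24}{5}\right)}{4} - 27823 = \frac{3}{4} \left(- \frac{39}{5}\right) - 27823 = - \frac{117}{20} - 27823 = - \frac{556577}{20} \approx -27829.0$)
$- o = \left(-1\right) \left(- \frac{556577}{20}\right) = \frac{556577}{20}$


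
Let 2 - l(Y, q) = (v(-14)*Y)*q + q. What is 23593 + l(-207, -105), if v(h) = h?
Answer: 327990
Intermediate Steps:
l(Y, q) = 2 - q + 14*Y*q (l(Y, q) = 2 - ((-14*Y)*q + q) = 2 - (-14*Y*q + q) = 2 - (q - 14*Y*q) = 2 + (-q + 14*Y*q) = 2 - q + 14*Y*q)
23593 + l(-207, -105) = 23593 + (2 - 1*(-105) + 14*(-207)*(-105)) = 23593 + (2 + 105 + 304290) = 23593 + 304397 = 327990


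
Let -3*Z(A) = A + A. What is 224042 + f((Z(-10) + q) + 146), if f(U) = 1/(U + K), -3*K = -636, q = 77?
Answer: 296855653/1325 ≈ 2.2404e+5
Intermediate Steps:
K = 212 (K = -⅓*(-636) = 212)
Z(A) = -2*A/3 (Z(A) = -(A + A)/3 = -2*A/3)
f(U) = 1/(212 + U) (f(U) = 1/(U + 212) = 1/(212 + U))
224042 + f((Z(-10) + q) + 146) = 224042 + 1/(212 + ((-⅔*(-10) + 77) + 146)) = 224042 + 1/(212 + ((20/3 + 77) + 146)) = 224042 + 1/(212 + (251/3 + 146)) = 224042 + 1/(212 + 689/3) = 224042 + 1/(1325/3) = 224042 + 3/1325 = 296855653/1325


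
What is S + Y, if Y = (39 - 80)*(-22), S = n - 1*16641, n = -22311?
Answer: -38050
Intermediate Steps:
S = -38952 (S = -22311 - 1*16641 = -22311 - 16641 = -38952)
Y = 902 (Y = -41*(-22) = 902)
S + Y = -38952 + 902 = -38050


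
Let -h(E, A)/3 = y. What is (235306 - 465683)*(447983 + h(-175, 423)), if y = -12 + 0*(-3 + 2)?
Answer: -103213273163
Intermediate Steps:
y = -12 (y = -12 + 0*(-1) = -12 + 0 = -12)
h(E, A) = 36 (h(E, A) = -3*(-12) = 36)
(235306 - 465683)*(447983 + h(-175, 423)) = (235306 - 465683)*(447983 + 36) = -230377*448019 = -103213273163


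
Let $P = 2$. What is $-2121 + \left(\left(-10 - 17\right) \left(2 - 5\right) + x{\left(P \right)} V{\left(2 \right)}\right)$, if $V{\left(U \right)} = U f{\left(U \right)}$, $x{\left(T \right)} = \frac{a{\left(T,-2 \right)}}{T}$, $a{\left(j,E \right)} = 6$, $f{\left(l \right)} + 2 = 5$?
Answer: $-2022$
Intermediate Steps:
$f{\left(l \right)} = 3$ ($f{\left(l \right)} = -2 + 5 = 3$)
$x{\left(T \right)} = \frac{6}{T}$
$V{\left(U \right)} = 3 U$ ($V{\left(U \right)} = U 3 = 3 U$)
$-2121 + \left(\left(-10 - 17\right) \left(2 - 5\right) + x{\left(P \right)} V{\left(2 \right)}\right) = -2121 + \left(\left(-10 - 17\right) \left(2 - 5\right) + \frac{6}{2} \cdot 3 \cdot 2\right) = -2121 + \left(\left(-27\right) \left(-3\right) + 6 \cdot \frac{1}{2} \cdot 6\right) = -2121 + \left(81 + 3 \cdot 6\right) = -2121 + \left(81 + 18\right) = -2121 + 99 = -2022$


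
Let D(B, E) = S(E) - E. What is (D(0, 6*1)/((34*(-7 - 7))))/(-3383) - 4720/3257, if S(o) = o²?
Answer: -3800278025/2622386578 ≈ -1.4492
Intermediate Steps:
D(B, E) = E² - E
(D(0, 6*1)/((34*(-7 - 7))))/(-3383) - 4720/3257 = (((6*1)*(-1 + 6*1))/((34*(-7 - 7))))/(-3383) - 4720/3257 = ((6*(-1 + 6))/((34*(-14))))*(-1/3383) - 4720*1/3257 = ((6*5)/(-476))*(-1/3383) - 4720/3257 = (30*(-1/476))*(-1/3383) - 4720/3257 = -15/238*(-1/3383) - 4720/3257 = 15/805154 - 4720/3257 = -3800278025/2622386578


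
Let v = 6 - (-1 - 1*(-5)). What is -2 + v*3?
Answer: 4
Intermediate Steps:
v = 2 (v = 6 - (-1 + 5) = 6 - 1*4 = 6 - 4 = 2)
-2 + v*3 = -2 + 2*3 = -2 + 6 = 4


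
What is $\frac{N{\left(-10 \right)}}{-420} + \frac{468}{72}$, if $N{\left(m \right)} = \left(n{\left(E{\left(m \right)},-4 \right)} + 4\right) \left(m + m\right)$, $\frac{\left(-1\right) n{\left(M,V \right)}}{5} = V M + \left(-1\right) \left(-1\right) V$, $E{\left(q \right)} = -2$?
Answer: $\frac{241}{42} \approx 5.7381$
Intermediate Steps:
$n{\left(M,V \right)} = - 5 V - 5 M V$ ($n{\left(M,V \right)} = - 5 \left(V M + \left(-1\right) \left(-1\right) V\right) = - 5 \left(M V + 1 V\right) = - 5 \left(M V + V\right) = - 5 \left(V + M V\right) = - 5 V - 5 M V$)
$N{\left(m \right)} = - 32 m$ ($N{\left(m \right)} = \left(\left(-5\right) \left(-4\right) \left(1 - 2\right) + 4\right) \left(m + m\right) = \left(\left(-5\right) \left(-4\right) \left(-1\right) + 4\right) 2 m = \left(-20 + 4\right) 2 m = - 16 \cdot 2 m = - 32 m$)
$\frac{N{\left(-10 \right)}}{-420} + \frac{468}{72} = \frac{\left(-32\right) \left(-10\right)}{-420} + \frac{468}{72} = 320 \left(- \frac{1}{420}\right) + 468 \cdot \frac{1}{72} = - \frac{16}{21} + \frac{13}{2} = \frac{241}{42}$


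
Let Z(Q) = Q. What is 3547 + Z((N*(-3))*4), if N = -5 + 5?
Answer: 3547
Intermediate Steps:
N = 0
3547 + Z((N*(-3))*4) = 3547 + (0*(-3))*4 = 3547 + 0*4 = 3547 + 0 = 3547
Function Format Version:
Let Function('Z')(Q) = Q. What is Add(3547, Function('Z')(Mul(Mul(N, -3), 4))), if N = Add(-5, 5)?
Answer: 3547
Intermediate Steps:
N = 0
Add(3547, Function('Z')(Mul(Mul(N, -3), 4))) = Add(3547, Mul(Mul(0, -3), 4)) = Add(3547, Mul(0, 4)) = Add(3547, 0) = 3547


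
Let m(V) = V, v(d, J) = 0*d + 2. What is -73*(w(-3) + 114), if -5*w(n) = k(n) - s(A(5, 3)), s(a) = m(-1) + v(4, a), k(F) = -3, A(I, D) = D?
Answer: -41902/5 ≈ -8380.4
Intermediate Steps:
v(d, J) = 2 (v(d, J) = 0 + 2 = 2)
s(a) = 1 (s(a) = -1 + 2 = 1)
w(n) = 4/5 (w(n) = -(-3 - 1*1)/5 = -(-3 - 1)/5 = -1/5*(-4) = 4/5)
-73*(w(-3) + 114) = -73*(4/5 + 114) = -73*574/5 = -41902/5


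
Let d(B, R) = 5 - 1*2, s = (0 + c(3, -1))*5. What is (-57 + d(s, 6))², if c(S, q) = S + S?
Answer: 2916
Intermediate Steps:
c(S, q) = 2*S
s = 30 (s = (0 + 2*3)*5 = (0 + 6)*5 = 6*5 = 30)
d(B, R) = 3 (d(B, R) = 5 - 2 = 3)
(-57 + d(s, 6))² = (-57 + 3)² = (-54)² = 2916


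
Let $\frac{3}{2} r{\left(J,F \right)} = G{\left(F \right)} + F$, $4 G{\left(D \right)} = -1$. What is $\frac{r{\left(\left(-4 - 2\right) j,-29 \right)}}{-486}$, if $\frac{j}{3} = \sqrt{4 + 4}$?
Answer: $\frac{13}{324} \approx 0.040123$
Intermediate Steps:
$j = 6 \sqrt{2}$ ($j = 3 \sqrt{4 + 4} = 3 \sqrt{8} = 3 \cdot 2 \sqrt{2} = 6 \sqrt{2} \approx 8.4853$)
$G{\left(D \right)} = - \frac{1}{4}$ ($G{\left(D \right)} = \frac{1}{4} \left(-1\right) = - \frac{1}{4}$)
$r{\left(J,F \right)} = - \frac{1}{6} + \frac{2 F}{3}$ ($r{\left(J,F \right)} = \frac{2 \left(- \frac{1}{4} + F\right)}{3} = - \frac{1}{6} + \frac{2 F}{3}$)
$\frac{r{\left(\left(-4 - 2\right) j,-29 \right)}}{-486} = \frac{- \frac{1}{6} + \frac{2}{3} \left(-29\right)}{-486} = \left(- \frac{1}{6} - \frac{58}{3}\right) \left(- \frac{1}{486}\right) = \left(- \frac{39}{2}\right) \left(- \frac{1}{486}\right) = \frac{13}{324}$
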